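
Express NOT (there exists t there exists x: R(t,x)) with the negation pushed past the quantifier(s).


Negation flips each quantifier (∀↔∃) and negates the inner predicate.
¬(there exists t there exists x: φ) = for all t for all x: ¬φ.

for all t for all x: NOT(R(t,x))


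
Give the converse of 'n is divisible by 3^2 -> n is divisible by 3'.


The converse of (P → Q) is (Q → P). It is not in general equivalent to the original.
Here P = 'n is divisible by 3^2' and Q = 'n is divisible by 3'.

If n is divisible by 3, then n is divisible by 3^2.


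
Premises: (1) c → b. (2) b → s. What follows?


Hypothetical syllogism: from (P → Q) and (Q → R), infer (P → R).
Chain the two implications through the shared middle term 'b'.

c → s


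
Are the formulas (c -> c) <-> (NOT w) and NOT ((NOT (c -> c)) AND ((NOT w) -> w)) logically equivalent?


Compare truth tables:
c | w | φ | ψ
-------------
F | F | T | T
T | F | T | T
F | T | F | T
T | T | F | T
They differ at row 3 (c=F, w=T): φ=F but ψ=T.

No, they are not logically equivalent.


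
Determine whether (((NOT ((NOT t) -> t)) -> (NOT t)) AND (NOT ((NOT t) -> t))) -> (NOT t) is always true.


Build the truth table over {t}:
t | φ
-----
F | T
T | T
Every row evaluates to true.

Yes, it is a tautology.


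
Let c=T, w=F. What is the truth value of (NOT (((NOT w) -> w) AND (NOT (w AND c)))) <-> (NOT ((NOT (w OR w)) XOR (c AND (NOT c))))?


Substitute c=T, w=F:
… (earlier sub-steps elided)
NOT (w AND c) = T
((NOT w) -> w) AND (NOT (w AND c)) = F AND T = F
NOT (((NOT w) -> w) AND (NOT (w AND c))) = T
w OR w = F OR F = F
NOT (w OR w) = T
NOT c = F
c AND (NOT c) = T AND F = F
(NOT (w OR w)) XOR (c AND (NOT c)) = T XOR F = T
NOT ((NOT (w OR w)) XOR (c AND (NOT c))) = F
(NOT (((NOT w) -> w) AND (NOT (w AND c)))) <-> (NOT ((NOT (w OR w)) XOR (c AND (NOT c)))) = T <-> F = F

F


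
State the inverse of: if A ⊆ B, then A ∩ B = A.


The inverse of (P → Q) is (¬P → ¬Q). It is equivalent to the converse, not to the original.
Here P = 'A ⊆ B' and Q = 'A ∩ B = A'.

If not (A ⊆ B), then not (A ∩ B = A).


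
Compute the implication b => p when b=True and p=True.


Implication is false only when antecedent is true and consequent is false.
Substitute: b=True, p=True.
True => True evaluates to True.

True


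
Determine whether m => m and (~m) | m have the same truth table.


Compare truth tables:
m | φ | ψ
---------
False | True | True
True | True | True
The columns φ and ψ agree on every row.

Yes, they are logically equivalent.


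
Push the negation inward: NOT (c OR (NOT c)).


De Morgan: the negation of a disjunction is the conjunction of the negations.
Distribute NOT across OR, flipping it to AND, and negate each literal.

(NOT c) AND c


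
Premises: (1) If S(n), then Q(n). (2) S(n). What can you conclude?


Modus ponens: from (P → Q) and P, infer Q.
P = 'S(n)' is asserted, and P → Q holds, so Q follows.

Q(n).


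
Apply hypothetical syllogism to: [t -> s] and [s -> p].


Hypothetical syllogism: from (P → Q) and (Q → R), infer (P → R).
Chain the two implications through the shared middle term 's'.

t -> p


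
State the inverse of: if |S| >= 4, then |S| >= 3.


The inverse of (P → Q) is (¬P → ¬Q). It is equivalent to the converse, not to the original.
Here P = '|S| >= 4' and Q = '|S| >= 3'.

If not (|S| >= 4), then not (|S| >= 3).


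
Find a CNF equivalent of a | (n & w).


Step 1: Distribute ∨ over ∧: a ∨ (n ∧ w) = (a ∨ n) ∧ (a ∨ w).

(a | n) & (a | w)


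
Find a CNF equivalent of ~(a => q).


Step 1: Rewrite a → q as ¬a ∨ q.
Step 2: Negate: ¬(¬a ∨ q) = a ∧ ¬q (De Morgan + double negation).

a & (~q)


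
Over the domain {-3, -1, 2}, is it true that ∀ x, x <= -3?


Evaluate the predicate on each element: -3:T, -1:F, 2:F.
Counterexample x = -1 fails the predicate.

F


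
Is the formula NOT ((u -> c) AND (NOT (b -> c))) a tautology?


Build the truth table over {b, c, u}:
b | c | u | φ
-------------
F | F | F | T
T | F | F | F
F | T | F | T
T | T | F | T
F | F | T | T
T | F | T | T
F | T | T | T
T | T | T | T
Counterexample at row 2: with b=T, c=F, u=F, the formula is F.

No, it is not a tautology.


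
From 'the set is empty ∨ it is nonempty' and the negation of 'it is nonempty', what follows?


Disjunctive syllogism: from (P ∨ Q) and ¬P, infer Q.
One disjunct, 'it is nonempty', is ruled out; the other must hold.

the set is empty


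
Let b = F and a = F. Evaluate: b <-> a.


Biconditional is true when both operands have the same truth value.
Substitute: b=F, a=F.
F <-> F evaluates to T.

T


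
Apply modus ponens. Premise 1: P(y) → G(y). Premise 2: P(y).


Modus ponens: from (P → Q) and P, infer Q.
P = 'P(y)' is asserted, and P → Q holds, so Q follows.

G(y).


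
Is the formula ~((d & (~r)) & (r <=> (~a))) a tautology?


Build the truth table over {a, d, r}:
a | d | r | φ
-------------
False | False | False | True
True | False | False | True
False | True | False | True
True | True | False | False
False | False | True | True
True | False | True | True
False | True | True | True
True | True | True | True
Counterexample at row 4: with a=True, d=True, r=False, the formula is False.

No, it is not a tautology.


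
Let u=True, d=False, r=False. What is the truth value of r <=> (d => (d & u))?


Substitute u=True, d=False, r=False:
d & u = False & True = False
d => (d & u) = False => False = True
r <=> (d => (d & u)) = False <=> True = False

False


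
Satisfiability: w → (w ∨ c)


Search for a satisfying assignment over {c, w}.
Try c=F, w=F: the formula evaluates to T.
A satisfying assignment exists.

Satisfiable.


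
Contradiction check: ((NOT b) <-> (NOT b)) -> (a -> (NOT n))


Truth table over {a, b, n}:
a | b | n | φ
-------------
F | F | F | T
T | F | F | T
F | T | F | T
T | T | F | T
F | F | T | T
T | F | T | F
F | T | T | T
T | T | T | F
Satisfying assignment at row 1: a=F, b=F, n=F gives T.

No, it is not a contradiction.


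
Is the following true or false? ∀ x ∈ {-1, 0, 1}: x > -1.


Evaluate the predicate on each element: -1:F, 0:T, 1:T.
Counterexample x = -1 fails the predicate.

F


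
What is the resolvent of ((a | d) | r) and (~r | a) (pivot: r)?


The clauses contain complementary literals r and ~r.
Resolution eliminates this pair and disjoins the remaining literals (merging duplicates).

(d | a)


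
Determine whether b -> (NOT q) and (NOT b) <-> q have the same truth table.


Compare truth tables:
b | q | φ | ψ
-------------
F | F | T | F
T | F | T | T
F | T | T | T
T | T | F | F
They differ at row 1 (b=F, q=F): φ=T but ψ=F.

No, they are not logically equivalent.


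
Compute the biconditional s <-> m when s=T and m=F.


Biconditional is true when both operands have the same truth value.
Substitute: s=T, m=F.
T <-> F evaluates to F.

F


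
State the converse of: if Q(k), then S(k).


The converse of (P → Q) is (Q → P). It is not in general equivalent to the original.
Here P = 'Q(k)' and Q = 'S(k)'.

If S(k), then Q(k).


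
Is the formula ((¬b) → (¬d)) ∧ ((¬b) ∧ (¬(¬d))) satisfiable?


Check all 4 assignments over {b, d}:
b | d | φ
---------
F | F | F
T | F | F
F | T | F
T | T | F
No assignment makes the formula true.

Unsatisfiable.


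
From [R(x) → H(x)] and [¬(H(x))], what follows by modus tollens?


Modus tollens: from (P → Q) and ¬Q, infer ¬P.
Q = 'H(x)' is denied; since P → Q, P must also fail.

Not (R(x)).


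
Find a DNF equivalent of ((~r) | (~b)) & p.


Step 1: Distribute ∧ over ∨: ((¬r) ∨ (¬b)) ∧ p = ((¬r) ∧ p) ∨ ((¬b) ∧ p).

((~r) & p) | ((~b) & p)


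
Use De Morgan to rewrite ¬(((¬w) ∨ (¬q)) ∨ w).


De Morgan: the negation of a disjunction is the conjunction of the negations.
Distribute ¬ across ∨, flipping it to ∧, and negate each literal.

(w ∧ q) ∧ (¬w)


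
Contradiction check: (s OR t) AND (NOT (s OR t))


Truth table over {s, t}:
s | t | φ
---------
F | F | F
T | F | F
F | T | F
T | T | F
Every row is false.

Yes, it is a contradiction.


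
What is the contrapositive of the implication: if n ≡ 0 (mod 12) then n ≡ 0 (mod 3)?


The contrapositive of (P → Q) is (¬Q → ¬P); it is logically equivalent to the original.
Here P = 'n ≡ 0 (mod 12)' and Q = 'n ≡ 0 (mod 3)'.

If not (n ≡ 0 (mod 3)), then not (n ≡ 0 (mod 12)).


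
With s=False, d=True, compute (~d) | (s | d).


Substitute s=False, d=True:
~d = False
s | d = False | True = True
(~d) | (s | d) = False | True = True

True


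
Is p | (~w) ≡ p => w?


Compare truth tables:
p | w | φ | ψ
-------------
False | False | True | True
True | False | True | False
False | True | False | True
True | True | True | True
They differ at row 2 (p=True, w=False): φ=True but ψ=False.

No, they are not logically equivalent.


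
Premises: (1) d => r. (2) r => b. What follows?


Hypothetical syllogism: from (P → Q) and (Q → R), infer (P → R).
Chain the two implications through the shared middle term 'r'.

d => b


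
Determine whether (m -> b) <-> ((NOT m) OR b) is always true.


Build the truth table over {b, m}:
b | m | φ
---------
F | F | T
T | F | T
F | T | T
T | T | T
Every row evaluates to true.

Yes, it is a tautology.


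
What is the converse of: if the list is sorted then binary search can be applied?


The converse of (P → Q) is (Q → P). It is not in general equivalent to the original.
Here P = 'the list is sorted' and Q = 'binary search can be applied'.

If binary search can be applied, then the list is sorted.


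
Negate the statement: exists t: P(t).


¬(forall x: φ) = exists x: ¬φ, and ¬(exists x: φ) = forall x: ¬φ.
Apply to the existential statement.

forall t: ~(P(t))


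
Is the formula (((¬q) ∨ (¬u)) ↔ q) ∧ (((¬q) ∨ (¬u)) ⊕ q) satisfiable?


Check all 4 assignments over {q, u}:
q | u | φ
---------
F | F | F
T | F | F
F | T | F
T | T | F
No assignment makes the formula true.

Unsatisfiable.


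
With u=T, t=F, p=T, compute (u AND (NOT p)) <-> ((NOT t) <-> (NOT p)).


Substitute u=T, t=F, p=T:
NOT p = F
u AND (NOT p) = T AND F = F
NOT t = T
NOT p = F
(NOT t) <-> (NOT p) = T <-> F = F
(u AND (NOT p)) <-> ((NOT t) <-> (NOT p)) = F <-> F = T

T


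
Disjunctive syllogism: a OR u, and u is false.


Disjunctive syllogism: from (P ∨ Q) and ¬P, infer Q.
One disjunct, 'u', is ruled out; the other must hold.

a


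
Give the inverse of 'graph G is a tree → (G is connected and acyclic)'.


The inverse of (P → Q) is (¬P → ¬Q). It is equivalent to the converse, not to the original.
Here P = 'graph G is a tree' and Q = '(G is connected and acyclic)'.

If not (graph G is a tree), then not ((G is connected and acyclic)).


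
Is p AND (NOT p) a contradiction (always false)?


Truth table over {p}:
p | φ
-----
F | F
T | F
Every row is false.

Yes, it is a contradiction.


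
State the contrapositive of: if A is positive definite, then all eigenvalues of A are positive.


The contrapositive of (P → Q) is (¬Q → ¬P); it is logically equivalent to the original.
Here P = 'A is positive definite' and Q = 'all eigenvalues of A are positive'.

If not (all eigenvalues of A are positive), then not (A is positive definite).


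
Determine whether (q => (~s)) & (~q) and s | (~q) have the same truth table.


Compare truth tables:
q | s | φ | ψ
-------------
False | False | True | True
True | False | False | False
False | True | True | True
True | True | False | True
They differ at row 4 (q=True, s=True): φ=False but ψ=True.

No, they are not logically equivalent.


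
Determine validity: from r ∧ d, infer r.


This matches the form of conjunction elimination: the conclusion follows in every model of the premises.

Valid.


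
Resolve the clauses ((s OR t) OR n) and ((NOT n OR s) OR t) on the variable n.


The clauses contain complementary literals n and NOTn.
Resolution eliminates this pair and disjoins the remaining literals (merging duplicates).

(t OR s)


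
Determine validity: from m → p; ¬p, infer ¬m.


This matches the form of modus tollens: the conclusion follows in every model of the premises.

Valid.


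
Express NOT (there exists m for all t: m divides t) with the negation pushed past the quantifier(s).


Negation flips each quantifier (∀↔∃) and negates the inner predicate.
¬(there exists m for all t: φ) = for all m there exists t: ¬φ.

for all m there exists t: NOT(m divides t)


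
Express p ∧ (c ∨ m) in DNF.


Step 1: Distribute ∧ over ∨: p ∧ (c ∨ m) = (p ∧ c) ∨ (p ∧ m).

(p ∧ c) ∨ (p ∧ m)


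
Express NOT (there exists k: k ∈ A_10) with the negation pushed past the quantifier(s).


¬(for all x: φ) = there exists x: ¬φ, and ¬(there exists x: φ) = for all x: ¬φ.
Apply to the existential statement.

for all k: NOT(k ∈ A_10)


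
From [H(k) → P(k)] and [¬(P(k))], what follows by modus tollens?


Modus tollens: from (P → Q) and ¬Q, infer ¬P.
Q = 'P(k)' is denied; since P → Q, P must also fail.

Not (H(k)).


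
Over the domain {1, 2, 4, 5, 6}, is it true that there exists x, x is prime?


Evaluate the predicate on each element: 1:F, 2:T, 4:F, 5:T, 6:F.
Witness x = 2 satisfies the predicate.

T


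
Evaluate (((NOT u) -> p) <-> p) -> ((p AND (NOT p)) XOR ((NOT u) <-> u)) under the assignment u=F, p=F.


Substitute u=F, p=F:
NOT u = T
(NOT u) -> p = T -> F = F
((NOT u) -> p) <-> p = F <-> F = T
NOT p = T
p AND (NOT p) = F AND T = F
NOT u = T
(NOT u) <-> u = T <-> F = F
(p AND (NOT p)) XOR ((NOT u) <-> u) = F XOR F = F
(((NOT u) -> p) <-> p) -> ((p AND (NOT p)) XOR ((NOT u) <-> u)) = T -> F = F

F


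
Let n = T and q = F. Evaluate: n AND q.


Conjunction is true only when both operands are true.
Substitute: n=T, q=F.
T AND F evaluates to F.

F


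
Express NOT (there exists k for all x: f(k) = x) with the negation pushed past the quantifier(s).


Negation flips each quantifier (∀↔∃) and negates the inner predicate.
¬(there exists k for all x: φ) = for all k there exists x: ¬φ.

for all k there exists x: NOT(f(k) = x)


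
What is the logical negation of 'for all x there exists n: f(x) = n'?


Negation flips each quantifier (∀↔∃) and negates the inner predicate.
¬(for all x there exists n: φ) = there exists x for all n: ¬φ.

there exists x for all n: NOT(f(x) = n)


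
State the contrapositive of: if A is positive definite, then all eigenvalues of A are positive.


The contrapositive of (P → Q) is (¬Q → ¬P); it is logically equivalent to the original.
Here P = 'A is positive definite' and Q = 'all eigenvalues of A are positive'.

If not (all eigenvalues of A are positive), then not (A is positive definite).


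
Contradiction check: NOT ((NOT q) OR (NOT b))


Truth table over {b, q}:
b | q | φ
---------
F | F | F
T | F | F
F | T | F
T | T | T
Satisfying assignment at row 4: b=T, q=T gives T.

No, it is not a contradiction.


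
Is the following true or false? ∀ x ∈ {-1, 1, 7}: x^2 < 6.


Evaluate the predicate on each element: -1:T, 1:T, 7:F.
Counterexample x = 7 fails the predicate.

F


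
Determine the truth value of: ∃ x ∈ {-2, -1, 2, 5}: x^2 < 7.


Evaluate the predicate on each element: -2:T, -1:T, 2:T, 5:F.
Witness x = -2 satisfies the predicate.

T


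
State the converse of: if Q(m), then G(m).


The converse of (P → Q) is (Q → P). It is not in general equivalent to the original.
Here P = 'Q(m)' and Q = 'G(m)'.

If G(m), then Q(m).


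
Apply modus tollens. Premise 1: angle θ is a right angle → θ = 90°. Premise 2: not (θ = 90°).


Modus tollens: from (P → Q) and ¬Q, infer ¬P.
Q = 'θ = 90°' is denied; since P → Q, P must also fail.

Not (angle θ is a right angle).


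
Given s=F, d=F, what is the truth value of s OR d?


Disjunction is false only when both operands are false.
Substitute: s=F, d=F.
F OR F evaluates to F.

F


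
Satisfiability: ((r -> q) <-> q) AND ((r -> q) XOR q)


Check all 4 assignments over {q, r}:
q | r | φ
---------
F | F | F
T | F | F
F | T | F
T | T | F
No assignment makes the formula true.

Unsatisfiable.


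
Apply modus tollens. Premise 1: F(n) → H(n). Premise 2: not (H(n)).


Modus tollens: from (P → Q) and ¬Q, infer ¬P.
Q = 'H(n)' is denied; since P → Q, P must also fail.

Not (F(n)).


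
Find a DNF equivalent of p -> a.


Step 1: Rewrite p → a as ¬p ∨ a.

(NOT p) OR a


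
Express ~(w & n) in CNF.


Step 1: Apply De Morgan: ¬(w ∧ n) = ¬w ∨ ¬n.

(~w) | (~n)


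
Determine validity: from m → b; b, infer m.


This is affirming the consequent (fallacy). There exist truth assignments where the premises are all true but the conclusion is false.

Invalid.


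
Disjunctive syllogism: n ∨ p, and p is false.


Disjunctive syllogism: from (P ∨ Q) and ¬P, infer Q.
One disjunct, 'p', is ruled out; the other must hold.

n


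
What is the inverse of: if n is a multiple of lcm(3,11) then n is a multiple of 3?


The inverse of (P → Q) is (¬P → ¬Q). It is equivalent to the converse, not to the original.
Here P = 'n is a multiple of lcm(3,11)' and Q = 'n is a multiple of 3'.

If not (n is a multiple of lcm(3,11)), then not (n is a multiple of 3).


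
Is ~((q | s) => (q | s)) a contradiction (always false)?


Truth table over {q, s}:
q | s | φ
---------
False | False | False
True | False | False
False | True | False
True | True | False
Every row is false.

Yes, it is a contradiction.


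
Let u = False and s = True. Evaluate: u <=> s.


Biconditional is true when both operands have the same truth value.
Substitute: u=False, s=True.
False <=> True evaluates to False.

False


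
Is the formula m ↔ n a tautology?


Build the truth table over {m, n}:
m | n | φ
---------
F | F | T
T | F | F
F | T | F
T | T | T
Counterexample at row 2: with m=T, n=F, the formula is F.

No, it is not a tautology.


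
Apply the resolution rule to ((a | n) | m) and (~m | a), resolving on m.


The clauses contain complementary literals m and ~m.
Resolution eliminates this pair and disjoins the remaining literals (merging duplicates).

(a | n)


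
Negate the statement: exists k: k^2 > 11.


¬(forall x: φ) = exists x: ¬φ, and ¬(exists x: φ) = forall x: ¬φ.
Apply to the existential statement.

forall k: ~(k^2 > 11)


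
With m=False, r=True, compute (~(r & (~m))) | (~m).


Substitute m=False, r=True:
~m = True
r & (~m) = True & True = True
~(r & (~m)) = False
~m = True
(~(r & (~m))) | (~m) = False | True = True

True


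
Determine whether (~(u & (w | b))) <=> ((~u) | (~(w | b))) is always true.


Build the truth table over {b, u, w}:
b | u | w | φ
-------------
False | False | False | True
True | False | False | True
False | True | False | True
True | True | False | True
False | False | True | True
True | False | True | True
False | True | True | True
True | True | True | True
Every row evaluates to true.

Yes, it is a tautology.


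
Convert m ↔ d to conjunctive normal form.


Step 1: Rewrite m ↔ d as (m → d) ∧ (d → m).
Step 2: Rewrite each implication as a disjunction.

((¬m) ∨ d) ∧ ((¬d) ∨ m)


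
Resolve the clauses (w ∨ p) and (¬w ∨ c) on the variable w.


The clauses contain complementary literals w and ¬w.
Resolution eliminates this pair and disjoins the remaining literals (merging duplicates).

(p ∨ c)


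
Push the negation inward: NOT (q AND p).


De Morgan: the negation of a conjunction is the disjunction of the negations.
Distribute NOT across AND, flipping it to OR, and negate each literal.

(NOT q) OR (NOT p)


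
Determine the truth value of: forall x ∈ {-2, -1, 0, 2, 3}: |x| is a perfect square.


Evaluate the predicate on each element: -2:False, -1:True, 0:True, 2:False, 3:False.
Counterexample x = -2 fails the predicate.

False


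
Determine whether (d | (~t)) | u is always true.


Build the truth table over {d, t, u}:
d | t | u | φ
-------------
False | False | False | True
True | False | False | True
False | True | False | False
True | True | False | True
False | False | True | True
True | False | True | True
False | True | True | True
True | True | True | True
Counterexample at row 3: with d=False, t=True, u=False, the formula is False.

No, it is not a tautology.


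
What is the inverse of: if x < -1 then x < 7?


The inverse of (P → Q) is (¬P → ¬Q). It is equivalent to the converse, not to the original.
Here P = 'x < -1' and Q = 'x < 7'.

If not (x < -1), then not (x < 7).


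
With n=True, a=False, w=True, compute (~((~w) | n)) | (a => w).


Substitute n=True, a=False, w=True:
~w = False
(~w) | n = False | True = True
~((~w) | n) = False
a => w = False => True = True
(~((~w) | n)) | (a => w) = False | True = True

True


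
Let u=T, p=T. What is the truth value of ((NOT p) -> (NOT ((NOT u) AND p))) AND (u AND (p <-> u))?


Substitute u=T, p=T:
NOT p = F
NOT u = F
(NOT u) AND p = F AND T = F
NOT ((NOT u) AND p) = T
(NOT p) -> (NOT ((NOT u) AND p)) = F -> T = T
p <-> u = T <-> T = T
u AND (p <-> u) = T AND T = T
((NOT p) -> (NOT ((NOT u) AND p))) AND (u AND (p <-> u)) = T AND T = T

T


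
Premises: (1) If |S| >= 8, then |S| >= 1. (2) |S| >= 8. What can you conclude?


Modus ponens: from (P → Q) and P, infer Q.
P = '|S| >= 8' is asserted, and P → Q holds, so Q follows.

|S| >= 1.


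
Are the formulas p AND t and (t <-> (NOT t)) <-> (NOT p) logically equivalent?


Compare truth tables:
p | t | φ | ψ
-------------
F | F | F | F
T | F | F | T
F | T | F | F
T | T | T | T
They differ at row 2 (p=T, t=F): φ=F but ψ=T.

No, they are not logically equivalent.


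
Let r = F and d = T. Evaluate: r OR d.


Disjunction is false only when both operands are false.
Substitute: r=F, d=T.
F OR T evaluates to T.

T


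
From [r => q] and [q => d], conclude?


Hypothetical syllogism: from (P → Q) and (Q → R), infer (P → R).
Chain the two implications through the shared middle term 'q'.

r => d


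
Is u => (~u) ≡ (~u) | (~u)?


Compare truth tables:
u | φ | ψ
---------
False | True | True
True | False | False
The columns φ and ψ agree on every row.

Yes, they are logically equivalent.


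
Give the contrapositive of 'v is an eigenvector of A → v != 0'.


The contrapositive of (P → Q) is (¬Q → ¬P); it is logically equivalent to the original.
Here P = 'v is an eigenvector of A' and Q = 'v != 0'.

If not (v != 0), then not (v is an eigenvector of A).


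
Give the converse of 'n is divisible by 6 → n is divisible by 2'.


The converse of (P → Q) is (Q → P). It is not in general equivalent to the original.
Here P = 'n is divisible by 6' and Q = 'n is divisible by 2'.

If n is divisible by 2, then n is divisible by 6.


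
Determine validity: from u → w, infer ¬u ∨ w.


This matches the form of material implication: the conclusion follows in every model of the premises.

Valid.


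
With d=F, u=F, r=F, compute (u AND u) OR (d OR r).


Substitute d=F, u=F, r=F:
u AND u = F AND F = F
d OR r = F OR F = F
(u AND u) OR (d OR r) = F OR F = F

F


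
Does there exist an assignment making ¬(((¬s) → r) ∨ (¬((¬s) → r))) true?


Check all 4 assignments over {r, s}:
r | s | φ
---------
F | F | F
T | F | F
F | T | F
T | T | F
No assignment makes the formula true.

Unsatisfiable.


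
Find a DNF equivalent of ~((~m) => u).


Step 1: Rewrite implication then negate: ¬(¬(¬m) ∨ u) = (¬m) ∧ ¬u.

(~m) & (~u)


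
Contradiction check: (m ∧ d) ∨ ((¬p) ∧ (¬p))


Truth table over {d, m, p}:
d | m | p | φ
-------------
F | F | F | T
T | F | F | T
F | T | F | T
T | T | F | T
F | F | T | F
T | F | T | F
F | T | T | F
T | T | T | T
Satisfying assignment at row 1: d=F, m=F, p=F gives T.

No, it is not a contradiction.


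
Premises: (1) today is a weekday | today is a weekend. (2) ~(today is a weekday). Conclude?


Disjunctive syllogism: from (P ∨ Q) and ¬P, infer Q.
One disjunct, 'today is a weekday', is ruled out; the other must hold.

today is a weekend


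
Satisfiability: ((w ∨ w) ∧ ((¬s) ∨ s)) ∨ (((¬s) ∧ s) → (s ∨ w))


Search for a satisfying assignment over {s, w}.
Try s=F, w=F: the formula evaluates to T.
A satisfying assignment exists.

Satisfiable.


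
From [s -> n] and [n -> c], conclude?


Hypothetical syllogism: from (P → Q) and (Q → R), infer (P → R).
Chain the two implications through the shared middle term 'n'.

s -> c


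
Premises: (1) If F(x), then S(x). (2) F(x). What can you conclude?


Modus ponens: from (P → Q) and P, infer Q.
P = 'F(x)' is asserted, and P → Q holds, so Q follows.

S(x).


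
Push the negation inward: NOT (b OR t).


De Morgan: the negation of a disjunction is the conjunction of the negations.
Distribute NOT across OR, flipping it to AND, and negate each literal.

(NOT b) AND (NOT t)


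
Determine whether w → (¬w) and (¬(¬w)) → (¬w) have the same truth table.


Compare truth tables:
w | φ | ψ
---------
F | T | T
T | F | F
The columns φ and ψ agree on every row.

Yes, they are logically equivalent.


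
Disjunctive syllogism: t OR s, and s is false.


Disjunctive syllogism: from (P ∨ Q) and ¬P, infer Q.
One disjunct, 's', is ruled out; the other must hold.

t


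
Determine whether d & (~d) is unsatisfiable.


Truth table over {d}:
d | φ
-----
False | False
True | False
Every row is false.

Yes, it is a contradiction.


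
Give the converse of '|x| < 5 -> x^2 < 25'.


The converse of (P → Q) is (Q → P). It is not in general equivalent to the original.
Here P = '|x| < 5' and Q = 'x^2 < 25'.

If x^2 < 25, then |x| < 5.


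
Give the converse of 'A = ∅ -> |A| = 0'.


The converse of (P → Q) is (Q → P). It is not in general equivalent to the original.
Here P = 'A = ∅' and Q = '|A| = 0'.

If |A| = 0, then A = ∅.


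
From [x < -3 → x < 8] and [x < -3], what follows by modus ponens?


Modus ponens: from (P → Q) and P, infer Q.
P = 'x < -3' is asserted, and P → Q holds, so Q follows.

x < 8.


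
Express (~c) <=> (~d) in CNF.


Step 1: Rewrite (¬c) ↔ (¬d) as ((¬c) → (¬d)) ∧ ((¬d) → (¬c)).
Step 2: Rewrite each implication as a disjunction.
Step 3: Eliminate any double negations (¬¬X = X).

(c | (~d)) & (d | (~c))


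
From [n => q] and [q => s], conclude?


Hypothetical syllogism: from (P → Q) and (Q → R), infer (P → R).
Chain the two implications through the shared middle term 'q'.

n => s


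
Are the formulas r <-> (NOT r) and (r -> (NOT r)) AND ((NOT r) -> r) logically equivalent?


Compare truth tables:
r | φ | ψ
---------
F | F | F
T | F | F
The columns φ and ψ agree on every row.

Yes, they are logically equivalent.


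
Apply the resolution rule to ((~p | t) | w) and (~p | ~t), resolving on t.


The clauses contain complementary literals t and ~t.
Resolution eliminates this pair and disjoins the remaining literals (merging duplicates).

(~p | w)


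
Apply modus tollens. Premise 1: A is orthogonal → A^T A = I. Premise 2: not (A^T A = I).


Modus tollens: from (P → Q) and ¬Q, infer ¬P.
Q = 'A^T A = I' is denied; since P → Q, P must also fail.

Not (A is orthogonal).


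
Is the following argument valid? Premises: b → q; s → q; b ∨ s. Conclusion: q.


This matches the form of proof by cases: the conclusion follows in every model of the premises.

Valid.


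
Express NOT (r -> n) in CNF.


Step 1: Rewrite r → n as ¬r ∨ n.
Step 2: Negate: ¬(¬r ∨ n) = r ∧ ¬n (De Morgan + double negation).

r AND (NOT n)


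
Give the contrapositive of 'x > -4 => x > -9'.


The contrapositive of (P → Q) is (¬Q → ¬P); it is logically equivalent to the original.
Here P = 'x > -4' and Q = 'x > -9'.

If not (x > -9), then not (x > -4).


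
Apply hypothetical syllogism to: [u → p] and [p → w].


Hypothetical syllogism: from (P → Q) and (Q → R), infer (P → R).
Chain the two implications through the shared middle term 'p'.

u → w


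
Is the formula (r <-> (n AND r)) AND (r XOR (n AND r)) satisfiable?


Check all 4 assignments over {n, r}:
n | r | φ
---------
F | F | F
T | F | F
F | T | F
T | T | F
No assignment makes the formula true.

Unsatisfiable.


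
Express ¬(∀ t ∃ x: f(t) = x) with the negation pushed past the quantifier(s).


Negation flips each quantifier (∀↔∃) and negates the inner predicate.
¬(∀ t ∃ x: φ) = ∃ t ∀ x: ¬φ.

∃ t ∀ x: ¬(f(t) = x)


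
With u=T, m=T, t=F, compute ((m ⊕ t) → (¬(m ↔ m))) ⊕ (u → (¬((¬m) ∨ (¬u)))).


Substitute u=T, m=T, t=F:
m ⊕ t = T ⊕ F = T
m ↔ m = T ↔ T = T
¬(m ↔ m) = F
(m ⊕ t) → (¬(m ↔ m)) = T → F = F
¬m = F
¬u = F
(¬m) ∨ (¬u) = F ∨ F = F
¬((¬m) ∨ (¬u)) = T
u → (¬((¬m) ∨ (¬u))) = T → T = T
((m ⊕ t) → (¬(m ↔ m))) ⊕ (u → (¬((¬m) ∨ (¬u)))) = F ⊕ T = T

T


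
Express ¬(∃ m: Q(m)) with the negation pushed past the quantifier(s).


¬(∀ x: φ) = ∃ x: ¬φ, and ¬(∃ x: φ) = ∀ x: ¬φ.
Apply to the existential statement.

∀ m: ¬(Q(m))


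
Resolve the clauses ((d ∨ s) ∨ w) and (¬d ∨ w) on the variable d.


The clauses contain complementary literals d and ¬d.
Resolution eliminates this pair and disjoins the remaining literals (merging duplicates).

(w ∨ s)


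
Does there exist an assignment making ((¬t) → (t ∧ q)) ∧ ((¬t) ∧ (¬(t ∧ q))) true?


Check all 4 assignments over {q, t}:
q | t | φ
---------
F | F | F
T | F | F
F | T | F
T | T | F
No assignment makes the formula true.

Unsatisfiable.


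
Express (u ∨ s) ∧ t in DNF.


Step 1: Distribute ∧ over ∨: (u ∨ s) ∧ t = (u ∧ t) ∨ (s ∧ t).

(u ∧ t) ∨ (s ∧ t)


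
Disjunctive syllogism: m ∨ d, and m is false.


Disjunctive syllogism: from (P ∨ Q) and ¬P, infer Q.
One disjunct, 'm', is ruled out; the other must hold.

d


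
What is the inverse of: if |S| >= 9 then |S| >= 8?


The inverse of (P → Q) is (¬P → ¬Q). It is equivalent to the converse, not to the original.
Here P = '|S| >= 9' and Q = '|S| >= 8'.

If not (|S| >= 9), then not (|S| >= 8).


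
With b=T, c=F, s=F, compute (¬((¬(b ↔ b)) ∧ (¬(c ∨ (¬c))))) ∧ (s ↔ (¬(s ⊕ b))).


Substitute b=T, c=F, s=F:
… (earlier sub-steps elided)
¬(b ↔ b) = F
¬c = T
c ∨ (¬c) = F ∨ T = T
¬(c ∨ (¬c)) = F
(¬(b ↔ b)) ∧ (¬(c ∨ (¬c))) = F ∧ F = F
¬((¬(b ↔ b)) ∧ (¬(c ∨ (¬c)))) = T
s ⊕ b = F ⊕ T = T
¬(s ⊕ b) = F
s ↔ (¬(s ⊕ b)) = F ↔ F = T
(¬((¬(b ↔ b)) ∧ (¬(c ∨ (¬c))))) ∧ (s ↔ (¬(s ⊕ b))) = T ∧ T = T

T


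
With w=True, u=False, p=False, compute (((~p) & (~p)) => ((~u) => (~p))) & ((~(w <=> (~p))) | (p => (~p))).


Substitute w=True, u=False, p=False:
… (earlier sub-steps elided)
~p = True
(~u) => (~p) = True => True = True
((~p) & (~p)) => ((~u) => (~p)) = True => True = True
~p = True
w <=> (~p) = True <=> True = True
~(w <=> (~p)) = False
~p = True
p => (~p) = False => True = True
(~(w <=> (~p))) | (p => (~p)) = False | True = True
(((~p) & (~p)) => ((~u) => (~p))) & ((~(w <=> (~p))) | (p => (~p))) = True & True = True

True


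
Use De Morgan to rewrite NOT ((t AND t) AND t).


De Morgan: the negation of a conjunction is the disjunction of the negations.
Distribute NOT across AND, flipping it to OR, and negate each literal.

((NOT t) OR (NOT t)) OR (NOT t)


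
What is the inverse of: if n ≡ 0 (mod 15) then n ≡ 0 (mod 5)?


The inverse of (P → Q) is (¬P → ¬Q). It is equivalent to the converse, not to the original.
Here P = 'n ≡ 0 (mod 15)' and Q = 'n ≡ 0 (mod 5)'.

If not (n ≡ 0 (mod 15)), then not (n ≡ 0 (mod 5)).


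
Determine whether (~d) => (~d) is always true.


Build the truth table over {d}:
d | φ
-----
False | True
True | True
Every row evaluates to true.

Yes, it is a tautology.


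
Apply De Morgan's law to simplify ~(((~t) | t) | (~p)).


De Morgan: the negation of a disjunction is the conjunction of the negations.
Distribute ~ across |, flipping it to &, and negate each literal.

(t & (~t)) & p


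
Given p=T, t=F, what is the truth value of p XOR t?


Exclusive or is true when exactly one operand is true.
Substitute: p=T, t=F.
T XOR F evaluates to T.

T


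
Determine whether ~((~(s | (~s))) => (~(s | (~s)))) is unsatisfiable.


Truth table over {s}:
s | φ
-----
False | False
True | False
Every row is false.

Yes, it is a contradiction.


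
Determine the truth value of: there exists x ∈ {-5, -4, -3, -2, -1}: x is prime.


Evaluate the predicate on each element: -5:F, -4:F, -3:F, -2:F, -1:F.
No element satisfies the predicate.

F


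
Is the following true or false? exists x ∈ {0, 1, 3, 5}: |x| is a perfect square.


Evaluate the predicate on each element: 0:True, 1:True, 3:False, 5:False.
Witness x = 0 satisfies the predicate.

True


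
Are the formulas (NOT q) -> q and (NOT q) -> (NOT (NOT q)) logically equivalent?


Compare truth tables:
q | φ | ψ
---------
F | F | F
T | T | T
The columns φ and ψ agree on every row.

Yes, they are logically equivalent.


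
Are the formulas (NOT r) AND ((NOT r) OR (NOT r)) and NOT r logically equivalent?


Compare truth tables:
r | φ | ψ
---------
F | T | T
T | F | F
The columns φ and ψ agree on every row.

Yes, they are logically equivalent.


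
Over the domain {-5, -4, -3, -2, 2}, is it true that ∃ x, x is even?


Evaluate the predicate on each element: -5:F, -4:T, -3:F, -2:T, 2:T.
Witness x = -4 satisfies the predicate.

T


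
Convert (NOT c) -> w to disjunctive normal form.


Step 1: Rewrite (¬c) → w as ¬(¬c) ∨ w.
Step 2: Eliminate any double negations (¬¬X = X).

c OR w


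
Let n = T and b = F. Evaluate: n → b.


Implication is false only when antecedent is true and consequent is false.
Substitute: n=T, b=F.
T → F evaluates to F.

F


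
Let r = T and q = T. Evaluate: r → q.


Implication is false only when antecedent is true and consequent is false.
Substitute: r=T, q=T.
T → T evaluates to T.

T


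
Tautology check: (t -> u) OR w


Build the truth table over {t, u, w}:
t | u | w | φ
-------------
F | F | F | T
T | F | F | F
F | T | F | T
T | T | F | T
F | F | T | T
T | F | T | T
F | T | T | T
T | T | T | T
Counterexample at row 2: with t=T, u=F, w=F, the formula is F.

No, it is not a tautology.


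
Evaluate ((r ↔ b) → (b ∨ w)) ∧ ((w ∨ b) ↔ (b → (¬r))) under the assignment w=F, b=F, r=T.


Substitute w=F, b=F, r=T:
r ↔ b = T ↔ F = F
b ∨ w = F ∨ F = F
(r ↔ b) → (b ∨ w) = F → F = T
w ∨ b = F ∨ F = F
¬r = F
b → (¬r) = F → F = T
(w ∨ b) ↔ (b → (¬r)) = F ↔ T = F
((r ↔ b) → (b ∨ w)) ∧ ((w ∨ b) ↔ (b → (¬r))) = T ∧ F = F

F


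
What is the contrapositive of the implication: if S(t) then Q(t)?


The contrapositive of (P → Q) is (¬Q → ¬P); it is logically equivalent to the original.
Here P = 'S(t)' and Q = 'Q(t)'.

If not (Q(t)), then not (S(t)).


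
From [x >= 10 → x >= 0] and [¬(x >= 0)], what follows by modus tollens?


Modus tollens: from (P → Q) and ¬Q, infer ¬P.
Q = 'x >= 0' is denied; since P → Q, P must also fail.

Not (x >= 10).


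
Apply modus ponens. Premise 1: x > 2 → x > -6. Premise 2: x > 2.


Modus ponens: from (P → Q) and P, infer Q.
P = 'x > 2' is asserted, and P → Q holds, so Q follows.

x > -6.


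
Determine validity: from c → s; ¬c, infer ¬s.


This is denying the antecedent (fallacy). There exist truth assignments where the premises are all true but the conclusion is false.

Invalid.


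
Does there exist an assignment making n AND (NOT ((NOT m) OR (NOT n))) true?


Search for a satisfying assignment over {m, n}.
Try m=T, n=T: the formula evaluates to T.
A satisfying assignment exists.

Satisfiable.


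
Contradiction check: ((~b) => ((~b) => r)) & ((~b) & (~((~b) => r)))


Truth table over {b, r}:
b | r | φ
---------
False | False | False
True | False | False
False | True | False
True | True | False
Every row is false.

Yes, it is a contradiction.


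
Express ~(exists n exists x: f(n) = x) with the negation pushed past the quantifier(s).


Negation flips each quantifier (∀↔∃) and negates the inner predicate.
¬(exists n exists x: φ) = forall n forall x: ¬φ.

forall n forall x: ~(f(n) = x)


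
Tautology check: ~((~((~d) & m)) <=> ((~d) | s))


Build the truth table over {d, m, s}:
d | m | s | φ
-------------
False | False | False | False
True | False | False | True
False | True | False | True
True | True | False | True
False | False | True | False
True | False | True | False
False | True | True | True
True | True | True | False
Counterexample at row 1: with d=False, m=False, s=False, the formula is False.

No, it is not a tautology.


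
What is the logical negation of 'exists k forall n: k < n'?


Negation flips each quantifier (∀↔∃) and negates the inner predicate.
¬(exists k forall n: φ) = forall k exists n: ¬φ.

forall k exists n: ~(k < n)


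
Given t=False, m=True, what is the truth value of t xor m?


Exclusive or is true when exactly one operand is true.
Substitute: t=False, m=True.
False xor True evaluates to True.

True


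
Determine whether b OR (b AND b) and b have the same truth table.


Compare truth tables:
b | φ | ψ
---------
F | F | F
T | T | T
The columns φ and ψ agree on every row.

Yes, they are logically equivalent.


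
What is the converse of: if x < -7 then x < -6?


The converse of (P → Q) is (Q → P). It is not in general equivalent to the original.
Here P = 'x < -7' and Q = 'x < -6'.

If x < -6, then x < -7.


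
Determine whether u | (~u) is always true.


Build the truth table over {u}:
u | φ
-----
False | True
True | True
Every row evaluates to true.

Yes, it is a tautology.


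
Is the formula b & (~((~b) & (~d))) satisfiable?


Search for a satisfying assignment over {b, d}.
Try b=True, d=False: the formula evaluates to True.
A satisfying assignment exists.

Satisfiable.


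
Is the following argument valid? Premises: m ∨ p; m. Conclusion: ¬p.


This is affirming a disjunct (fallacy). There exist truth assignments where the premises are all true but the conclusion is false.

Invalid.


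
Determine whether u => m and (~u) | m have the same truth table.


Compare truth tables:
m | u | φ | ψ
-------------
False | False | True | True
True | False | True | True
False | True | False | False
True | True | True | True
The columns φ and ψ agree on every row.

Yes, they are logically equivalent.


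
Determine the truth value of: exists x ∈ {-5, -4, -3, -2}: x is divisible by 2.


Evaluate the predicate on each element: -5:False, -4:True, -3:False, -2:True.
Witness x = -4 satisfies the predicate.

True


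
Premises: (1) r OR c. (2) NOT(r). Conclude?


Disjunctive syllogism: from (P ∨ Q) and ¬P, infer Q.
One disjunct, 'r', is ruled out; the other must hold.

c


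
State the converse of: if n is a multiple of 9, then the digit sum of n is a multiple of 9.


The converse of (P → Q) is (Q → P). It is not in general equivalent to the original.
Here P = 'n is a multiple of 9' and Q = 'the digit sum of n is a multiple of 9'.

If the digit sum of n is a multiple of 9, then n is a multiple of 9.
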